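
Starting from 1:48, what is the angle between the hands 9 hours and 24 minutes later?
First find the time 9 hours and 24 minutes after 1:48.
Total minutes: 1 x 60 + 48 + 9 x 60 + 24 = 672.
672 mod 720 = 672 minutes = 11:12.
Now compute the angle at 11:12:
Hour hand: 11 x 30 + 12 x 0.5 = 336 degrees
Minute hand: 12 x 6 = 72 degrees
Difference: |336 - 72| = 264 degrees
Smaller angle: 360 - 264 = 96 degrees

Final answer: 96 degrees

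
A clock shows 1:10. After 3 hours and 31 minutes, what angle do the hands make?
First find the time 3 hours and 31 minutes after 1:10.
Total minutes: 1 x 60 + 10 + 3 x 60 + 31 = 281.
281 mod 720 = 281 minutes = 4:41.
Now compute the angle at 4:41:
Hour hand: 4 x 30 + 41 x 0.5 = 140.5 degrees
Minute hand: 41 x 6 = 246 degrees
Difference: |140.5 - 246| = 105.5 degrees
The angle is 105.5 degrees

Final answer: 105.5 degrees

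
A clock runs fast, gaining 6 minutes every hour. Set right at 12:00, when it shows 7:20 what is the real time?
For every 60 true minutes, the faulty clock advances 66 minutes, so 1 faulty-clock minute corresponds to 60/66 true minutes.
From 12:00 to 7:20 on the faulty dial is 440 minutes.
True elapsed: 440 x 60/66 = 400 minutes = 6 hours and 40 minutes.
True time: 12:00 + 6 hours and 40 minutes = 6:40.

Final answer: 6:40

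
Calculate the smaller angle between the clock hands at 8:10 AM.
Hour hand position: 8 x 30 + 10 x 0.5 = 245 degrees
Minute hand position: 10 x 6 = 60 degrees
Difference: |245 - 60| = 185 degrees
Since 185 > 180, the smaller angle is 360 - 185 = 175 degrees

Final answer: 175 degrees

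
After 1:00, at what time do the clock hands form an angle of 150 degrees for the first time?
At t minutes past 1:00, the hour hand is at 30 x 1 + 0.5t degrees and the minute hand is at 6t degrees.
The smaller angle between them is 150 degrees when |30H - 5.5t| = 150 or |30H - 5.5t| = 210.
With H = 1, solve 30 x 1 - 5.5t = +/- target for each target:
  t = (30 x 1 - 150) / 5.5 = -21.82 (outside (0, 60))
  t = (30 x 1 + 150) / 5.5 = 32.73
  t = (30 x 1 - 210) / 5.5 = -32.73 (outside (0, 60))
  t = (30 x 1 + 210) / 5.5 = 43.64
Valid solutions in (0, 60): {32.73, 43.64} minutes.
The first occurrence is t = 32.73 minutes.
The hands form a 150-degree angle at 32.73 minutes past 1:00.

Final answer: 32.73 minutes past 1:00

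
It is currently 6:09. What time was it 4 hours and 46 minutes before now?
Starting time: 6:09 = 369 total minutes past 12:00
Subtracting: 4 hours and 46 minutes = 286 minutes
369 - 286 = 83 minutes
= 1 hour and 23 minutes past 12:00 = 1:23

Final answer: 1:23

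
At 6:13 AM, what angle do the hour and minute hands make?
Hour hand position: 6 x 30 + 13 x 0.5 = 186.5 degrees
Minute hand position: 13 x 6 = 78 degrees
Difference: |186.5 - 78| = 108.5 degrees
The angle between the hands is 108.5 degrees

Final answer: 108.5 degrees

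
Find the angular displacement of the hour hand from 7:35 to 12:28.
The hour hand moves 0.5 degrees per minute.
Time elapsed: 12:28 - 7:35 = 293 minutes
Angular displacement: 293 x 0.5 = 146.5 degrees

Final answer: 146.5 degrees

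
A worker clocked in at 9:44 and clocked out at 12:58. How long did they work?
From 9:44 to 12:58:
(12 x 60 + 58) - (9 x 60 + 44) = 778 - 584 = 194 minutes
= 3 hours and 14 minutes

Final answer: 3 hours and 14 minutes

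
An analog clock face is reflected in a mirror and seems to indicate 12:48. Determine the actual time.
Reflection across the vertical (12-6) axis maps a hand at angle A degrees to (360 - A) degrees, which sends a reading of T minutes past 12:00 to (720 - T) minutes past 12:00.
Mirror reads 12:48 = 48 minutes past 12:00.
Actual time: (720 - 48) mod 720 = 672 minutes = 11:12.

Final answer: 11:12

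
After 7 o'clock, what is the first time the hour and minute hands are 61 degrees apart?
At t minutes past 7:00, the hour hand is at 30 x 7 + 0.5t degrees and the minute hand is at 6t degrees.
The smaller angle between them is 61 degrees when |30H - 5.5t| = 61 or |30H - 5.5t| = 299.
With H = 7, solve 30 x 7 - 5.5t = +/- target for each target:
  t = (30 x 7 - 61) / 5.5 = 27.09
  t = (30 x 7 + 61) / 5.5 = 49.27
  t = (30 x 7 - 299) / 5.5 = -16.18 (outside (0, 60))
  t = (30 x 7 + 299) / 5.5 = 92.55 (outside (0, 60))
Valid solutions in (0, 60): {27.09, 49.27} minutes.
The first occurrence is t = 27.09 minutes.
The hands form a 61-degree angle at 27.09 minutes past 7:00.

Final answer: 27.09 minutes past 7:00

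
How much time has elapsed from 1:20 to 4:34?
From 1:20 to 4:34:
(4 x 60 + 34) - (1 x 60 + 20) = 274 - 80 = 194 minutes
= 3 hours and 14 minutes

Final answer: 3 hours and 14 minutes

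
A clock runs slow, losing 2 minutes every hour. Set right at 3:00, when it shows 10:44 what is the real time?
For every 60 true minutes, the faulty clock advances 58 minutes, so 1 faulty-clock minute corresponds to 60/58 true minutes.
From 3:00 to 10:44 on the faulty dial is 464 minutes.
True elapsed: 464 x 60/58 = 480 minutes = 8 hours.
True time: 3:00 + 8 hours = 11:00.

Final answer: 11:00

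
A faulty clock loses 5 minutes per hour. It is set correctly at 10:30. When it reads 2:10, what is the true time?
For every 60 true minutes, the faulty clock advances 55 minutes, so 1 faulty-clock minute corresponds to 60/55 true minutes.
From 10:30 to 2:10 on the faulty dial is 220 minutes.
True elapsed: 220 x 60/55 = 240 minutes = 4 hours.
True time: 10:30 + 4 hours = 2:30.

Final answer: 2:30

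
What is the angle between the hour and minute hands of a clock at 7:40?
Hour hand position: 7 x 30 + 40 x 0.5 = 230 degrees
Minute hand position: 40 x 6 = 240 degrees
Difference: |230 - 240| = 10 degrees
The angle between the hands is 10 degrees

Final answer: 10 degrees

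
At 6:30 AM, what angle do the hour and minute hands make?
Hour hand position: 6 x 30 + 30 x 0.5 = 195 degrees
Minute hand position: 30 x 6 = 180 degrees
Difference: |195 - 180| = 15 degrees
The angle between the hands is 15 degrees

Final answer: 15 degrees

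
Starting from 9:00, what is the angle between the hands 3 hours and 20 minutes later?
First find the time 3 hours and 20 minutes after 9:00.
Total minutes: 9 x 60 + 0 + 3 x 60 + 20 = 740.
740 mod 720 = 20 minutes = 12:20.
Now compute the angle at 12:20:
Hour hand: 0 x 30 + 20 x 0.5 = 10 degrees
Minute hand: 20 x 6 = 120 degrees
Difference: |10 - 120| = 110 degrees
The angle is 110 degrees

Final answer: 110 degrees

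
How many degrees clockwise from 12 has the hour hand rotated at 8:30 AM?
The hour hand moves 30 degrees per hour and 0.5 degrees per minute.
At 8:30: (8) x 30 + 30 x 0.5 = 240 + 15 = 255 degrees

Final answer: 255 degrees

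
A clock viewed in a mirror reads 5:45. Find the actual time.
Reflection across the vertical (12-6) axis maps a hand at angle A degrees to (360 - A) degrees, which sends a reading of T minutes past 12:00 to (720 - T) minutes past 12:00.
Mirror reads 5:45 = 345 minutes past 12:00.
Actual time: (720 - 345) mod 720 = 375 minutes = 6:15.

Final answer: 6:15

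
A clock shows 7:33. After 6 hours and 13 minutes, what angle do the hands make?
First find the time 6 hours and 13 minutes after 7:33.
Total minutes: 7 x 60 + 33 + 6 x 60 + 13 = 826.
826 mod 720 = 106 minutes = 1:46.
Now compute the angle at 1:46:
Hour hand: 1 x 30 + 46 x 0.5 = 53 degrees
Minute hand: 46 x 6 = 276 degrees
Difference: |53 - 276| = 223 degrees
Smaller angle: 360 - 223 = 137 degrees

Final answer: 137 degrees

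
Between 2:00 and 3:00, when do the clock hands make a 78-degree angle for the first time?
At t minutes past 2:00, the hour hand is at 30 x 2 + 0.5t degrees and the minute hand is at 6t degrees.
The smaller angle between them is 78 degrees when |30H - 5.5t| = 78 or |30H - 5.5t| = 282.
With H = 2, solve 30 x 2 - 5.5t = +/- target for each target:
  t = (30 x 2 - 78) / 5.5 = -3.27 (outside (0, 60))
  t = (30 x 2 + 78) / 5.5 = 25.09
  t = (30 x 2 - 282) / 5.5 = -40.36 (outside (0, 60))
  t = (30 x 2 + 282) / 5.5 = 62.18 (outside (0, 60))
Valid solutions in (0, 60): {25.09} minutes.
The first occurrence is t = 25.09 minutes.
The hands form a 78-degree angle at 25.09 minutes past 2:00.

Final answer: 25.09 minutes past 2:00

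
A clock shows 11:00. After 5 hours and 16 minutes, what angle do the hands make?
First find the time 5 hours and 16 minutes after 11:00.
Total minutes: 11 x 60 + 0 + 5 x 60 + 16 = 976.
976 mod 720 = 256 minutes = 4:16.
Now compute the angle at 4:16:
Hour hand: 4 x 30 + 16 x 0.5 = 128 degrees
Minute hand: 16 x 6 = 96 degrees
Difference: |128 - 96| = 32 degrees
The angle is 32 degrees

Final answer: 32 degrees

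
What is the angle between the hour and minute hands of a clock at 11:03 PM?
Hour hand position: 11 x 30 + 3 x 0.5 = 331.5 degrees
Minute hand position: 3 x 6 = 18 degrees
Difference: |331.5 - 18| = 313.5 degrees
Since 313.5 > 180, the smaller angle is 360 - 313.5 = 46.5 degrees

Final answer: 46.5 degrees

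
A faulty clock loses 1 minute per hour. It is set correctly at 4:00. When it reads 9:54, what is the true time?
For every 60 true minutes, the faulty clock advances 59 minutes, so 1 faulty-clock minute corresponds to 60/59 true minutes.
From 4:00 to 9:54 on the faulty dial is 354 minutes.
True elapsed: 354 x 60/59 = 360 minutes = 6 hours.
True time: 4:00 + 6 hours = 10:00.

Final answer: 10:00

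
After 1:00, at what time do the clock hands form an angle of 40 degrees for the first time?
At t minutes past 1:00, the hour hand is at 30 x 1 + 0.5t degrees and the minute hand is at 6t degrees.
The smaller angle between them is 40 degrees when |30H - 5.5t| = 40 or |30H - 5.5t| = 320.
With H = 1, solve 30 x 1 - 5.5t = +/- target for each target:
  t = (30 x 1 - 40) / 5.5 = -1.82 (outside (0, 60))
  t = (30 x 1 + 40) / 5.5 = 12.73
  t = (30 x 1 - 320) / 5.5 = -52.73 (outside (0, 60))
  t = (30 x 1 + 320) / 5.5 = 63.64 (outside (0, 60))
Valid solutions in (0, 60): {12.73} minutes.
The first occurrence is t = 12.73 minutes.
The hands form a 40-degree angle at 12.73 minutes past 1:00.

Final answer: 12.73 minutes past 1:00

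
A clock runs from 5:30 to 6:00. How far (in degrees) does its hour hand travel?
The hour hand moves 0.5 degrees per minute.
Time elapsed: 6:00 - 5:30 = 30 minutes
Angular displacement: 30 x 0.5 = 15 degrees

Final answer: 15 degrees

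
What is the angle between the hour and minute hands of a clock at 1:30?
Hour hand position: 1 x 30 + 30 x 0.5 = 45 degrees
Minute hand position: 30 x 6 = 180 degrees
Difference: |45 - 180| = 135 degrees
The angle between the hands is 135 degrees

Final answer: 135 degrees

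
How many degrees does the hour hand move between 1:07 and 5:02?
The hour hand moves 0.5 degrees per minute.
Time elapsed: 5:02 - 1:07 = 235 minutes
Angular displacement: 235 x 0.5 = 117.5 degrees

Final answer: 117.5 degrees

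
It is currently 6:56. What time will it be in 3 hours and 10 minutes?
Starting time: 6:56
Adding 10 minutes to 56 minutes: 56 + 10 = 66 minutes = 1 hour and 6 minutes
Adding 3 hours: 6 + 3 + 1 (carry) = 10
Final time: 10:06

Final answer: 10:06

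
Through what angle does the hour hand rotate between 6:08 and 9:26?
The hour hand moves 0.5 degrees per minute.
Time elapsed: 9:26 - 6:08 = 198 minutes
Angular displacement: 198 x 0.5 = 99 degrees

Final answer: 99 degrees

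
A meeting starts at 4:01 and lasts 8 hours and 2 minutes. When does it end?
Starting time: 4:01
Adding 2 minutes to 1 minute: 1 + 2 = 3 minutes
Adding 8 hours: 4 + 8 = 12
Final time: 12:03

Final answer: 12:03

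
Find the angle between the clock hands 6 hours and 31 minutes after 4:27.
First find the time 6 hours and 31 minutes after 4:27.
Total minutes: 4 x 60 + 27 + 6 x 60 + 31 = 658.
658 mod 720 = 658 minutes = 10:58.
Now compute the angle at 10:58:
Hour hand: 10 x 30 + 58 x 0.5 = 329 degrees
Minute hand: 58 x 6 = 348 degrees
Difference: |329 - 348| = 19 degrees
The angle is 19 degrees

Final answer: 19 degrees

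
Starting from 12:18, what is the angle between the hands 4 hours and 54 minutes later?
First find the time 4 hours and 54 minutes after 12:18.
Total minutes: 12 x 60 + 18 + 4 x 60 + 54 = 1032.
1032 mod 720 = 312 minutes = 5:12.
Now compute the angle at 5:12:
Hour hand: 5 x 30 + 12 x 0.5 = 156 degrees
Minute hand: 12 x 6 = 72 degrees
Difference: |156 - 72| = 84 degrees
The angle is 84 degrees

Final answer: 84 degrees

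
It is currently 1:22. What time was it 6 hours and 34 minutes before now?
Starting time: 1:22 = 82 total minutes past 12:00
Subtracting: 6 hours and 34 minutes = 394 minutes
82 - 394 = -312 (negative, add 12 hours = 720) = 408 minutes
= 6 hours and 48 minutes past 12:00 = 6:48

Final answer: 6:48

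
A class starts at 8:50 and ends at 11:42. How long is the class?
From 8:50 to 11:42:
(11 x 60 + 42) - (8 x 60 + 50) = 702 - 530 = 172 minutes
= 2 hours and 52 minutes

Final answer: 2 hours and 52 minutes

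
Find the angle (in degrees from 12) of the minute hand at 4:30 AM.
The minute hand moves 6 degrees per minute.
At 4:30: 30 x 6 = 180 degrees

Final answer: 180 degrees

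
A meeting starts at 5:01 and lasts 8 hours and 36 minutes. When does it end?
Starting time: 5:01
Adding 36 minutes to 1 minute: 1 + 36 = 37 minutes
Adding 8 hours: 5 + 8 = 13 - 12 = 1
Final time: 1:37

Final answer: 1:37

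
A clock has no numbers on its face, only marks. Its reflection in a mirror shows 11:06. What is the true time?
Reflection across the vertical (12-6) axis maps a hand at angle A degrees to (360 - A) degrees, which sends a reading of T minutes past 12:00 to (720 - T) minutes past 12:00.
Mirror reads 11:06 = 666 minutes past 12:00.
Actual time: (720 - 666) mod 720 = 54 minutes = 12:54.

Final answer: 12:54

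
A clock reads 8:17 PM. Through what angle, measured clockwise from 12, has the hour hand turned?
The hour hand moves 30 degrees per hour and 0.5 degrees per minute.
At 8:17: (8) x 30 + 17 x 0.5 = 240 + 8.5 = 248.5 degrees

Final answer: 248.5 degrees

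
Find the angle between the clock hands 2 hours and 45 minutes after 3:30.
First find the time 2 hours and 45 minutes after 3:30.
Total minutes: 3 x 60 + 30 + 2 x 60 + 45 = 375.
375 mod 720 = 375 minutes = 6:15.
Now compute the angle at 6:15:
Hour hand: 6 x 30 + 15 x 0.5 = 187.5 degrees
Minute hand: 15 x 6 = 90 degrees
Difference: |187.5 - 90| = 97.5 degrees
The angle is 97.5 degrees

Final answer: 97.5 degrees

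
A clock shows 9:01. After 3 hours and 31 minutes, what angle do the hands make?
First find the time 3 hours and 31 minutes after 9:01.
Total minutes: 9 x 60 + 1 + 3 x 60 + 31 = 752.
752 mod 720 = 32 minutes = 12:32.
Now compute the angle at 12:32:
Hour hand: 0 x 30 + 32 x 0.5 = 16 degrees
Minute hand: 32 x 6 = 192 degrees
Difference: |16 - 192| = 176 degrees
The angle is 176 degrees

Final answer: 176 degrees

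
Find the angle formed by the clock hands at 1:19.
Hour hand position: 1 x 30 + 19 x 0.5 = 39.5 degrees
Minute hand position: 19 x 6 = 114 degrees
Difference: |39.5 - 114| = 74.5 degrees
The angle between the hands is 74.5 degrees

Final answer: 74.5 degrees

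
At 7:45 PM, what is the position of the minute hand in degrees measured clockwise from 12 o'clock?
The minute hand moves 6 degrees per minute.
At 7:45: 45 x 6 = 270 degrees

Final answer: 270 degrees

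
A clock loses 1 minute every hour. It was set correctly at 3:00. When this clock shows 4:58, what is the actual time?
For every 60 true minutes, the faulty clock advances 59 minutes, so 1 faulty-clock minute corresponds to 60/59 true minutes.
From 3:00 to 4:58 on the faulty dial is 118 minutes.
True elapsed: 118 x 60/59 = 120 minutes = 2 hours.
True time: 3:00 + 2 hours = 5:00.

Final answer: 5:00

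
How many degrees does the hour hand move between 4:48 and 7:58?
The hour hand moves 0.5 degrees per minute.
Time elapsed: 7:58 - 4:48 = 190 minutes
Angular displacement: 190 x 0.5 = 95 degrees

Final answer: 95 degrees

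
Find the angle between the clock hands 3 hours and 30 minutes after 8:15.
First find the time 3 hours and 30 minutes after 8:15.
Total minutes: 8 x 60 + 15 + 3 x 60 + 30 = 705.
705 mod 720 = 705 minutes = 11:45.
Now compute the angle at 11:45:
Hour hand: 11 x 30 + 45 x 0.5 = 352.5 degrees
Minute hand: 45 x 6 = 270 degrees
Difference: |352.5 - 270| = 82.5 degrees
The angle is 82.5 degrees

Final answer: 82.5 degrees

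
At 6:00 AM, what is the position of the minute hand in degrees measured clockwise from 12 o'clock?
The minute hand moves 6 degrees per minute.
At 6:00: 0 x 6 = 0 degrees

Final answer: 0 degrees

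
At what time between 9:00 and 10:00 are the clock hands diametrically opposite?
For hands to be 180 degrees apart: |30H - 5.5t| = 180
With H = 9: t = (30 x 9 + 180)/5.5 = 81.82 or t = (30 x 9 - 180)/5.5 = 16.36
First valid solution (0 < t < 60): t = 16.36 minutes
The hands are opposite at 16.36 minutes past 9:00.

Final answer: 16.36 minutes past 9:00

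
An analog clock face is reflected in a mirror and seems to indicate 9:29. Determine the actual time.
Reflection across the vertical (12-6) axis maps a hand at angle A degrees to (360 - A) degrees, which sends a reading of T minutes past 12:00 to (720 - T) minutes past 12:00.
Mirror reads 9:29 = 569 minutes past 12:00.
Actual time: (720 - 569) mod 720 = 151 minutes = 2:31.

Final answer: 2:31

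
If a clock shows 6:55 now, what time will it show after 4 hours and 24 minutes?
Starting time: 6:55
Adding 24 minutes to 55 minutes: 55 + 24 = 79 minutes = 1 hour and 19 minutes
Adding 4 hours: 6 + 4 + 1 (carry) = 11
Final time: 11:19

Final answer: 11:19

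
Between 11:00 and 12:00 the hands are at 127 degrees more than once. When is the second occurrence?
At t minutes past 11:00, the hour hand is at 30 x 11 + 0.5t degrees and the minute hand is at 6t degrees.
The smaller angle between them is 127 degrees when |30H - 5.5t| = 127 or |30H - 5.5t| = 233.
With H = 11, solve 30 x 11 - 5.5t = +/- target for each target:
  t = (30 x 11 - 127) / 5.5 = 36.91
  t = (30 x 11 + 127) / 5.5 = 83.09 (outside (0, 60))
  t = (30 x 11 - 233) / 5.5 = 17.64
  t = (30 x 11 + 233) / 5.5 = 102.36 (outside (0, 60))
Valid solutions in (0, 60): {17.64, 36.91} minutes.
The second occurrence is t = 36.91 minutes.
The hands form a 127-degree angle at 36.91 minutes past 11:00.

Final answer: 36.91 minutes past 11:00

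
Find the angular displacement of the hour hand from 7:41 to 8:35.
The hour hand moves 0.5 degrees per minute.
Time elapsed: 8:35 - 7:41 = 54 minutes
Angular displacement: 54 x 0.5 = 27 degrees

Final answer: 27 degrees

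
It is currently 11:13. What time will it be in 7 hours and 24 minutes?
Starting time: 11:13
Adding 24 minutes to 13 minutes: 13 + 24 = 37 minutes
Adding 7 hours: 11 + 7 = 18 - 12 = 6
Final time: 6:37

Final answer: 6:37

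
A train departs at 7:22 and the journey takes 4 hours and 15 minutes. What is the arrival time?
Starting time: 7:22
Adding 15 minutes to 22 minutes: 22 + 15 = 37 minutes
Adding 4 hours: 7 + 4 = 11
Final time: 11:37

Final answer: 11:37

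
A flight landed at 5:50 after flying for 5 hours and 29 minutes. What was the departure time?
Starting time: 5:50 = 350 total minutes past 12:00
Subtracting: 5 hours and 29 minutes = 329 minutes
350 - 329 = 21 minutes
= 21 minutes past 12:00 = 12:21

Final answer: 12:21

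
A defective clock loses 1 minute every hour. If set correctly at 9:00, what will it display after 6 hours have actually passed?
For every 60 true minutes, the faulty clock advances 60 - 1 = 59 minutes.
True elapsed: 6 hours = 360 minutes.
Faulty clock advances: 360 x 59/60 = 354 minutes (drift: 6 minutes behind).
Shown time: 9:00 + 354 minutes = 2:54.

Final answer: 2:54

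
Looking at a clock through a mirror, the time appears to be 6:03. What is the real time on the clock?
Reflection across the vertical (12-6) axis maps a hand at angle A degrees to (360 - A) degrees, which sends a reading of T minutes past 12:00 to (720 - T) minutes past 12:00.
Mirror reads 6:03 = 363 minutes past 12:00.
Actual time: (720 - 363) mod 720 = 357 minutes = 5:57.

Final answer: 5:57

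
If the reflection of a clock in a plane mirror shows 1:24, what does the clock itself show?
Reflection across the vertical (12-6) axis maps a hand at angle A degrees to (360 - A) degrees, which sends a reading of T minutes past 12:00 to (720 - T) minutes past 12:00.
Mirror reads 1:24 = 84 minutes past 12:00.
Actual time: (720 - 84) mod 720 = 636 minutes = 10:36.

Final answer: 10:36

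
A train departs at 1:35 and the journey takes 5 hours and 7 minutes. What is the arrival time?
Starting time: 1:35
Adding 7 minutes to 35 minutes: 35 + 7 = 42 minutes
Adding 5 hours: 1 + 5 = 6
Final time: 6:42

Final answer: 6:42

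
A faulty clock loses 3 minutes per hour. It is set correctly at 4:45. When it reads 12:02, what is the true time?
For every 60 true minutes, the faulty clock advances 57 minutes, so 1 faulty-clock minute corresponds to 60/57 true minutes.
From 4:45 to 12:02 on the faulty dial is 437 minutes.
True elapsed: 437 x 60/57 = 460 minutes = 7 hours and 40 minutes.
True time: 4:45 + 7 hours and 40 minutes = 12:25.

Final answer: 12:25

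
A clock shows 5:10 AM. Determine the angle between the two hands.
Hour hand position: 5 x 30 + 10 x 0.5 = 155 degrees
Minute hand position: 10 x 6 = 60 degrees
Difference: |155 - 60| = 95 degrees
The angle between the hands is 95 degrees

Final answer: 95 degrees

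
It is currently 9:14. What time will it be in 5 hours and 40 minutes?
Starting time: 9:14
Adding 40 minutes to 14 minutes: 14 + 40 = 54 minutes
Adding 5 hours: 9 + 5 = 14 - 12 = 2
Final time: 2:54

Final answer: 2:54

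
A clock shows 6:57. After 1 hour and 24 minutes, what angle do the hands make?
First find the time 1 hour and 24 minutes after 6:57.
Total minutes: 6 x 60 + 57 + 1 x 60 + 24 = 501.
501 mod 720 = 501 minutes = 8:21.
Now compute the angle at 8:21:
Hour hand: 8 x 30 + 21 x 0.5 = 250.5 degrees
Minute hand: 21 x 6 = 126 degrees
Difference: |250.5 - 126| = 124.5 degrees
The angle is 124.5 degrees

Final answer: 124.5 degrees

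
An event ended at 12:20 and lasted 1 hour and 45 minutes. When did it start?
Starting time: 12:20 = 20 total minutes past 12:00
Subtracting: 1 hour and 45 minutes = 105 minutes
20 - 105 = -85 (negative, add 12 hours = 720) = 635 minutes
= 10 hours and 35 minutes past 12:00 = 10:35

Final answer: 10:35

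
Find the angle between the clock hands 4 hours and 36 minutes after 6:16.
First find the time 4 hours and 36 minutes after 6:16.
Total minutes: 6 x 60 + 16 + 4 x 60 + 36 = 652.
652 mod 720 = 652 minutes = 10:52.
Now compute the angle at 10:52:
Hour hand: 10 x 30 + 52 x 0.5 = 326 degrees
Minute hand: 52 x 6 = 312 degrees
Difference: |326 - 312| = 14 degrees
The angle is 14 degrees

Final answer: 14 degrees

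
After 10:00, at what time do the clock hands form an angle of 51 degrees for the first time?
At t minutes past 10:00, the hour hand is at 30 x 10 + 0.5t degrees and the minute hand is at 6t degrees.
The smaller angle between them is 51 degrees when |30H - 5.5t| = 51 or |30H - 5.5t| = 309.
With H = 10, solve 30 x 10 - 5.5t = +/- target for each target:
  t = (30 x 10 - 51) / 5.5 = 45.27
  t = (30 x 10 + 51) / 5.5 = 63.82 (outside (0, 60))
  t = (30 x 10 - 309) / 5.5 = -1.64 (outside (0, 60))
  t = (30 x 10 + 309) / 5.5 = 110.73 (outside (0, 60))
Valid solutions in (0, 60): {45.27} minutes.
The first occurrence is t = 45.27 minutes.
The hands form a 51-degree angle at 45.27 minutes past 10:00.

Final answer: 45.27 minutes past 10:00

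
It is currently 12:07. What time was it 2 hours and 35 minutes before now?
Starting time: 12:07 = 7 total minutes past 12:00
Subtracting: 2 hours and 35 minutes = 155 minutes
7 - 155 = -148 (negative, add 12 hours = 720) = 572 minutes
= 9 hours and 32 minutes past 12:00 = 9:32

Final answer: 9:32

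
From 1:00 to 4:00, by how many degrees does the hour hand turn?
The hour hand moves 0.5 degrees per minute.
Time elapsed: 4:00 - 1:00 = 180 minutes
Angular displacement: 180 x 0.5 = 90 degrees

Final answer: 90 degrees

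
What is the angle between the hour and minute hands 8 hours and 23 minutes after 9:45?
First find the time 8 hours and 23 minutes after 9:45.
Total minutes: 9 x 60 + 45 + 8 x 60 + 23 = 1088.
1088 mod 720 = 368 minutes = 6:08.
Now compute the angle at 6:08:
Hour hand: 6 x 30 + 8 x 0.5 = 184 degrees
Minute hand: 8 x 6 = 48 degrees
Difference: |184 - 48| = 136 degrees
The angle is 136 degrees

Final answer: 136 degrees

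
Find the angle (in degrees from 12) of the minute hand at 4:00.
The minute hand moves 6 degrees per minute.
At 4:00: 0 x 6 = 0 degrees

Final answer: 0 degrees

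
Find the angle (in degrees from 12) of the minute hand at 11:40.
The minute hand moves 6 degrees per minute.
At 11:40: 40 x 6 = 240 degrees

Final answer: 240 degrees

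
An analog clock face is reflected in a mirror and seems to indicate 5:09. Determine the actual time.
Reflection across the vertical (12-6) axis maps a hand at angle A degrees to (360 - A) degrees, which sends a reading of T minutes past 12:00 to (720 - T) minutes past 12:00.
Mirror reads 5:09 = 309 minutes past 12:00.
Actual time: (720 - 309) mod 720 = 411 minutes = 6:51.

Final answer: 6:51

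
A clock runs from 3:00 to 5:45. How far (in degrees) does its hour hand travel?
The hour hand moves 0.5 degrees per minute.
Time elapsed: 5:45 - 3:00 = 165 minutes
Angular displacement: 165 x 0.5 = 82.5 degrees

Final answer: 82.5 degrees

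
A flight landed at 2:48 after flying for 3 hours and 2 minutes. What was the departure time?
Starting time: 2:48 = 168 total minutes past 12:00
Subtracting: 3 hours and 2 minutes = 182 minutes
168 - 182 = -14 (negative, add 12 hours = 720) = 706 minutes
= 11 hours and 46 minutes past 12:00 = 11:46

Final answer: 11:46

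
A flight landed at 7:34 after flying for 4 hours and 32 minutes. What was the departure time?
Starting time: 7:34 = 454 total minutes past 12:00
Subtracting: 4 hours and 32 minutes = 272 minutes
454 - 272 = 182 minutes
= 3 hours and 2 minutes past 12:00 = 3:02

Final answer: 3:02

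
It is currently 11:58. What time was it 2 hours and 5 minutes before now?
Starting time: 11:58 = 718 total minutes past 12:00
Subtracting: 2 hours and 5 minutes = 125 minutes
718 - 125 = 593 minutes
= 9 hours and 53 minutes past 12:00 = 9:53

Final answer: 9:53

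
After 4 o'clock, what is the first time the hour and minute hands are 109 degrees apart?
At t minutes past 4:00, the hour hand is at 30 x 4 + 0.5t degrees and the minute hand is at 6t degrees.
The smaller angle between them is 109 degrees when |30H - 5.5t| = 109 or |30H - 5.5t| = 251.
With H = 4, solve 30 x 4 - 5.5t = +/- target for each target:
  t = (30 x 4 - 109) / 5.5 = 2
  t = (30 x 4 + 109) / 5.5 = 41.64
  t = (30 x 4 - 251) / 5.5 = -23.82 (outside (0, 60))
  t = (30 x 4 + 251) / 5.5 = 67.45 (outside (0, 60))
Valid solutions in (0, 60): {2, 41.64} minutes.
The first occurrence is t = 2 minutes.
The hands form a 109-degree angle at 2 minutes past 4:00.

Final answer: 2 minutes past 4:00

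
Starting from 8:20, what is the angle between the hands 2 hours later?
First find the time 2 hours after 8:20.
Total minutes: 8 x 60 + 20 + 2 x 60 + 0 = 620.
620 mod 720 = 620 minutes = 10:20.
Now compute the angle at 10:20:
Hour hand: 10 x 30 + 20 x 0.5 = 310 degrees
Minute hand: 20 x 6 = 120 degrees
Difference: |310 - 120| = 190 degrees
Smaller angle: 360 - 190 = 170 degrees

Final answer: 170 degrees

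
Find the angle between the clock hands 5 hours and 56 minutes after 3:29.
First find the time 5 hours and 56 minutes after 3:29.
Total minutes: 3 x 60 + 29 + 5 x 60 + 56 = 565.
565 mod 720 = 565 minutes = 9:25.
Now compute the angle at 9:25:
Hour hand: 9 x 30 + 25 x 0.5 = 282.5 degrees
Minute hand: 25 x 6 = 150 degrees
Difference: |282.5 - 150| = 132.5 degrees
The angle is 132.5 degrees

Final answer: 132.5 degrees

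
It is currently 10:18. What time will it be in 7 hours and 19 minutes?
Starting time: 10:18
Adding 19 minutes to 18 minutes: 18 + 19 = 37 minutes
Adding 7 hours: 10 + 7 = 17 - 12 = 5
Final time: 5:37

Final answer: 5:37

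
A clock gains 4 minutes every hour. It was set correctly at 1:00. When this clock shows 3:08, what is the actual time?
For every 60 true minutes, the faulty clock advances 64 minutes, so 1 faulty-clock minute corresponds to 60/64 true minutes.
From 1:00 to 3:08 on the faulty dial is 128 minutes.
True elapsed: 128 x 60/64 = 120 minutes = 2 hours.
True time: 1:00 + 2 hours = 3:00.

Final answer: 3:00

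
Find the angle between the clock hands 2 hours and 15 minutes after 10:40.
First find the time 2 hours and 15 minutes after 10:40.
Total minutes: 10 x 60 + 40 + 2 x 60 + 15 = 775.
775 mod 720 = 55 minutes = 12:55.
Now compute the angle at 12:55:
Hour hand: 0 x 30 + 55 x 0.5 = 27.5 degrees
Minute hand: 55 x 6 = 330 degrees
Difference: |27.5 - 330| = 302.5 degrees
Smaller angle: 360 - 302.5 = 57.5 degrees

Final answer: 57.5 degrees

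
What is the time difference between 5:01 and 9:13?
From 5:01 to 9:13:
(9 x 60 + 13) - (5 x 60 + 1) = 553 - 301 = 252 minutes
= 4 hours and 12 minutes

Final answer: 4 hours and 12 minutes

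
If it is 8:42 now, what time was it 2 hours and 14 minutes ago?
Starting time: 8:42 = 522 total minutes past 12:00
Subtracting: 2 hours and 14 minutes = 134 minutes
522 - 134 = 388 minutes
= 6 hours and 28 minutes past 12:00 = 6:28

Final answer: 6:28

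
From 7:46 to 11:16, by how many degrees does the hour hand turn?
The hour hand moves 0.5 degrees per minute.
Time elapsed: 11:16 - 7:46 = 210 minutes
Angular displacement: 210 x 0.5 = 105 degrees

Final answer: 105 degrees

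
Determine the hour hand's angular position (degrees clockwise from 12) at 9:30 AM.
The hour hand moves 30 degrees per hour and 0.5 degrees per minute.
At 9:30: (9) x 30 + 30 x 0.5 = 270 + 15 = 285 degrees

Final answer: 285 degrees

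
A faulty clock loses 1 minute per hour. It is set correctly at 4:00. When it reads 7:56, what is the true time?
For every 60 true minutes, the faulty clock advances 59 minutes, so 1 faulty-clock minute corresponds to 60/59 true minutes.
From 4:00 to 7:56 on the faulty dial is 236 minutes.
True elapsed: 236 x 60/59 = 240 minutes = 4 hours.
True time: 4:00 + 4 hours = 8:00.

Final answer: 8:00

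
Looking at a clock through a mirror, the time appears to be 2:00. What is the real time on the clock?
Reflection across the vertical (12-6) axis maps a hand at angle A degrees to (360 - A) degrees, which sends a reading of T minutes past 12:00 to (720 - T) minutes past 12:00.
Mirror reads 2:00 = 120 minutes past 12:00.
Actual time: (720 - 120) mod 720 = 600 minutes = 10:00.

Final answer: 10:00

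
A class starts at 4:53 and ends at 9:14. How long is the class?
From 4:53 to 9:14:
(9 x 60 + 14) - (4 x 60 + 53) = 554 - 293 = 261 minutes
= 4 hours and 21 minutes

Final answer: 4 hours and 21 minutes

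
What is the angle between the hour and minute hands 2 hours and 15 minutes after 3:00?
First find the time 2 hours and 15 minutes after 3:00.
Total minutes: 3 x 60 + 0 + 2 x 60 + 15 = 315.
315 mod 720 = 315 minutes = 5:15.
Now compute the angle at 5:15:
Hour hand: 5 x 30 + 15 x 0.5 = 157.5 degrees
Minute hand: 15 x 6 = 90 degrees
Difference: |157.5 - 90| = 67.5 degrees
The angle is 67.5 degrees

Final answer: 67.5 degrees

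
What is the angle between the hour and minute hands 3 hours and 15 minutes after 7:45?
First find the time 3 hours and 15 minutes after 7:45.
Total minutes: 7 x 60 + 45 + 3 x 60 + 15 = 660.
660 mod 720 = 660 minutes = 11:00.
Now compute the angle at 11:00:
Hour hand: 11 x 30 + 0 x 0.5 = 330 degrees
Minute hand: 0 x 6 = 0 degrees
Difference: |330 - 0| = 330 degrees
Smaller angle: 360 - 330 = 30 degrees

Final answer: 30 degrees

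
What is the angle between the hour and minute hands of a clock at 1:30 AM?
Hour hand position: 1 x 30 + 30 x 0.5 = 45 degrees
Minute hand position: 30 x 6 = 180 degrees
Difference: |45 - 180| = 135 degrees
The angle between the hands is 135 degrees

Final answer: 135 degrees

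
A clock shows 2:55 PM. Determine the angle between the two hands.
Hour hand position: 2 x 30 + 55 x 0.5 = 87.5 degrees
Minute hand position: 55 x 6 = 330 degrees
Difference: |87.5 - 330| = 242.5 degrees
Since 242.5 > 180, the smaller angle is 360 - 242.5 = 117.5 degrees

Final answer: 117.5 degrees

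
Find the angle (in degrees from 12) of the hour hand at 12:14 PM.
The hour hand moves 30 degrees per hour and 0.5 degrees per minute.
At 12:14: (0) x 30 + 14 x 0.5 = 0 + 7 = 7 degrees

Final answer: 7 degrees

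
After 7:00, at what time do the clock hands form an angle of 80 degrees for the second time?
At t minutes past 7:00, the hour hand is at 30 x 7 + 0.5t degrees and the minute hand is at 6t degrees.
The smaller angle between them is 80 degrees when |30H - 5.5t| = 80 or |30H - 5.5t| = 280.
With H = 7, solve 30 x 7 - 5.5t = +/- target for each target:
  t = (30 x 7 - 80) / 5.5 = 23.64
  t = (30 x 7 + 80) / 5.5 = 52.73
  t = (30 x 7 - 280) / 5.5 = -12.73 (outside (0, 60))
  t = (30 x 7 + 280) / 5.5 = 89.09 (outside (0, 60))
Valid solutions in (0, 60): {23.64, 52.73} minutes.
The second occurrence is t = 52.73 minutes.
The hands form a 80-degree angle at 52.73 minutes past 7:00.

Final answer: 52.73 minutes past 7:00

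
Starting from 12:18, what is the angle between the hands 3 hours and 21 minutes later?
First find the time 3 hours and 21 minutes after 12:18.
Total minutes: 12 x 60 + 18 + 3 x 60 + 21 = 939.
939 mod 720 = 219 minutes = 3:39.
Now compute the angle at 3:39:
Hour hand: 3 x 30 + 39 x 0.5 = 109.5 degrees
Minute hand: 39 x 6 = 234 degrees
Difference: |109.5 - 234| = 124.5 degrees
The angle is 124.5 degrees

Final answer: 124.5 degrees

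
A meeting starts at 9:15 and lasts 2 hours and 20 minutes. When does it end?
Starting time: 9:15
Adding 20 minutes to 15 minutes: 15 + 20 = 35 minutes
Adding 2 hours: 9 + 2 = 11
Final time: 11:35

Final answer: 11:35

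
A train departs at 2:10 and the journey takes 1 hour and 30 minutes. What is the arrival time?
Starting time: 2:10
Adding 30 minutes to 10 minutes: 10 + 30 = 40 minutes
Adding 1 hour: 2 + 1 = 3
Final time: 3:40

Final answer: 3:40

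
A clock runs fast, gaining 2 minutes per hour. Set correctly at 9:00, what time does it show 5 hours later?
For every 60 true minutes, the faulty clock advances 60 + 2 = 62 minutes.
True elapsed: 5 hours = 300 minutes.
Faulty clock advances: 300 x 62/60 = 310 minutes (drift: 10 minutes ahead).
Shown time: 9:00 + 310 minutes = 2:10.

Final answer: 2:10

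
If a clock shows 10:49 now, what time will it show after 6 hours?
Starting time: 10:49
Adding 0 minutes to 49 minutes: 49 + 0 = 49 minutes
Adding 6 hours: 10 + 6 = 16 - 12 = 4
Final time: 4:49

Final answer: 4:49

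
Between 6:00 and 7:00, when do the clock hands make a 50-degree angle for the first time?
At t minutes past 6:00, the hour hand is at 30 x 6 + 0.5t degrees and the minute hand is at 6t degrees.
The smaller angle between them is 50 degrees when |30H - 5.5t| = 50 or |30H - 5.5t| = 310.
With H = 6, solve 30 x 6 - 5.5t = +/- target for each target:
  t = (30 x 6 - 50) / 5.5 = 23.64
  t = (30 x 6 + 50) / 5.5 = 41.82
  t = (30 x 6 - 310) / 5.5 = -23.64 (outside (0, 60))
  t = (30 x 6 + 310) / 5.5 = 89.09 (outside (0, 60))
Valid solutions in (0, 60): {23.64, 41.82} minutes.
The first occurrence is t = 23.64 minutes.
The hands form a 50-degree angle at 23.64 minutes past 6:00.

Final answer: 23.64 minutes past 6:00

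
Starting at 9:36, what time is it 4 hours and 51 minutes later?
Starting time: 9:36
Adding 51 minutes to 36 minutes: 36 + 51 = 87 minutes = 1 hour and 27 minutes
Adding 4 hours: 9 + 4 + 1 (carry) = 14 - 12 = 2
Final time: 2:27

Final answer: 2:27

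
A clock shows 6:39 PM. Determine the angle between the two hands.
Hour hand position: 6 x 30 + 39 x 0.5 = 199.5 degrees
Minute hand position: 39 x 6 = 234 degrees
Difference: |199.5 - 234| = 34.5 degrees
The angle between the hands is 34.5 degrees

Final answer: 34.5 degrees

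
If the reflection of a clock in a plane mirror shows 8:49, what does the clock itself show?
Reflection across the vertical (12-6) axis maps a hand at angle A degrees to (360 - A) degrees, which sends a reading of T minutes past 12:00 to (720 - T) minutes past 12:00.
Mirror reads 8:49 = 529 minutes past 12:00.
Actual time: (720 - 529) mod 720 = 191 minutes = 3:11.

Final answer: 3:11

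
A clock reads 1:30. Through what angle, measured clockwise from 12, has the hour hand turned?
The hour hand moves 30 degrees per hour and 0.5 degrees per minute.
At 1:30: (1) x 30 + 30 x 0.5 = 30 + 15 = 45 degrees

Final answer: 45 degrees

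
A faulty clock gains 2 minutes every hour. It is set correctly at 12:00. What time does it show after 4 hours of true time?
For every 60 true minutes, the faulty clock advances 60 + 2 = 62 minutes.
True elapsed: 4 hours = 240 minutes.
Faulty clock advances: 240 x 62/60 = 248 minutes (drift: 8 minutes ahead).
Shown time: 12:00 + 248 minutes = 4:08.

Final answer: 4:08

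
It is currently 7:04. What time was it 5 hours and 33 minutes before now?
Starting time: 7:04 = 424 total minutes past 12:00
Subtracting: 5 hours and 33 minutes = 333 minutes
424 - 333 = 91 minutes
= 1 hour and 31 minutes past 12:00 = 1:31

Final answer: 1:31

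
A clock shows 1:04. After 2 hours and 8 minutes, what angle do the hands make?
First find the time 2 hours and 8 minutes after 1:04.
Total minutes: 1 x 60 + 4 + 2 x 60 + 8 = 192.
192 mod 720 = 192 minutes = 3:12.
Now compute the angle at 3:12:
Hour hand: 3 x 30 + 12 x 0.5 = 96 degrees
Minute hand: 12 x 6 = 72 degrees
Difference: |96 - 72| = 24 degrees
The angle is 24 degrees

Final answer: 24 degrees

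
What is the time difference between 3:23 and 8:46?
From 3:23 to 8:46:
(8 x 60 + 46) - (3 x 60 + 23) = 526 - 203 = 323 minutes
= 5 hours and 23 minutes

Final answer: 5 hours and 23 minutes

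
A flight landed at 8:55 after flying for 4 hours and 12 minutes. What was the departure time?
Starting time: 8:55 = 535 total minutes past 12:00
Subtracting: 4 hours and 12 minutes = 252 minutes
535 - 252 = 283 minutes
= 4 hours and 43 minutes past 12:00 = 4:43

Final answer: 4:43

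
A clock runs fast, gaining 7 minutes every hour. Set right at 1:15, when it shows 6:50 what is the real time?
For every 60 true minutes, the faulty clock advances 67 minutes, so 1 faulty-clock minute corresponds to 60/67 true minutes.
From 1:15 to 6:50 on the faulty dial is 335 minutes.
True elapsed: 335 x 60/67 = 300 minutes = 5 hours.
True time: 1:15 + 5 hours = 6:15.

Final answer: 6:15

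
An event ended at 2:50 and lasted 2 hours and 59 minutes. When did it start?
Starting time: 2:50 = 170 total minutes past 12:00
Subtracting: 2 hours and 59 minutes = 179 minutes
170 - 179 = -9 (negative, add 12 hours = 720) = 711 minutes
= 11 hours and 51 minutes past 12:00 = 11:51

Final answer: 11:51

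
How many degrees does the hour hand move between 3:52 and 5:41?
The hour hand moves 0.5 degrees per minute.
Time elapsed: 5:41 - 3:52 = 109 minutes
Angular displacement: 109 x 0.5 = 54.5 degrees

Final answer: 54.5 degrees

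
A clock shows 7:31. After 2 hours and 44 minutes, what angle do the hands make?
First find the time 2 hours and 44 minutes after 7:31.
Total minutes: 7 x 60 + 31 + 2 x 60 + 44 = 615.
615 mod 720 = 615 minutes = 10:15.
Now compute the angle at 10:15:
Hour hand: 10 x 30 + 15 x 0.5 = 307.5 degrees
Minute hand: 15 x 6 = 90 degrees
Difference: |307.5 - 90| = 217.5 degrees
Smaller angle: 360 - 217.5 = 142.5 degrees

Final answer: 142.5 degrees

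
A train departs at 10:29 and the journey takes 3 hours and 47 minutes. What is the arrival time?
Starting time: 10:29
Adding 47 minutes to 29 minutes: 29 + 47 = 76 minutes = 1 hour and 16 minutes
Adding 3 hours: 10 + 3 + 1 (carry) = 14 - 12 = 2
Final time: 2:16

Final answer: 2:16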